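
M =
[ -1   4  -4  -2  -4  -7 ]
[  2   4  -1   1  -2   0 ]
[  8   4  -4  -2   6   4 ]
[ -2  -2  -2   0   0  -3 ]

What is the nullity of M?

2

Row reduce to echelon form.
R2 ← R2 + (2)·R1: [0, 12, -9, -3, -10, -14]
R3 ← R3 + (8)·R1: [0, 36, -36, -18, -26, -52]
R4 ← R4 − (2)·R1: [0, -10, 6, 4, 8, 11]
R3 ← R3 − (3)·R2: [0, 0, -9, -9, 4, -10]
R4 ← R4 + (5/6)·R2: [0, 0, -3/2, 3/2, -1/3, -2/3]
R4 ← R4 − (1/6)·R3: [0, 0, 0, 3, -1, 1]
4 nonzero rows, so rank(M) = 4.
M has 6 columns; by rank–nullity, nullity = 6 − 4 = 2.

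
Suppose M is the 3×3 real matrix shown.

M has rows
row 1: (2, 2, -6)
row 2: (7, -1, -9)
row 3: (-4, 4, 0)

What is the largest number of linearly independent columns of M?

2

Row reduce to echelon form.
R2 ← R2 − (7/2)·R1: [0, -8, 12]
R3 ← R3 + (2)·R1: [0, 8, -12]
R3 ← R3 + R2: [0, 0, 0]
Echelon form has 2 nonzero rows, so rank(M) = 2.
The rank gives the maximum number of linearly independent columns: 2.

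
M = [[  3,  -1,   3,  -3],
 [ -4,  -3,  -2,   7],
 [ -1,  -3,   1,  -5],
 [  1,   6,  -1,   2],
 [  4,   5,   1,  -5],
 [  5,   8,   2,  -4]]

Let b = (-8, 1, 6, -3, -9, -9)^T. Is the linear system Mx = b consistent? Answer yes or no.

no

Row reduce the augmented matrix [M | b].
R2 ← R2 + (4/3)·R1: [0, -13/3, 2, 3, -29/3]
R3 ← R3 + (1/3)·R1: [0, -10/3, 2, -6, 10/3]
R4 ← R4 − (1/3)·R1: [0, 19/3, -2, 3, -1/3]
R5 ← R5 − (4/3)·R1: [0, 19/3, -3, -1, 5/3]
R6 ← R6 − (5/3)·R1: [0, 29/3, -3, 1, 13/3]
R3 ← R3 − (10/13)·R2: [0, 0, 6/13, -108/13, 140/13]
R4 ← R4 + (19/13)·R2: [0, 0, 12/13, 96/13, -188/13]
R5 ← R5 + (19/13)·R2: [0, 0, -1/13, 44/13, -162/13]
R6 ← R6 + (29/13)·R2: [0, 0, 19/13, 100/13, -224/13]
R4 ← R4 − (2)·R3: [0, 0, 0, 24, -36]
R5 ← R5 + (1/6)·R3: [0, 0, 0, 2, -32/3]
R6 ← R6 − (19/6)·R3: [0, 0, 0, 34, -154/3]
R5 ← R5 − (1/12)·R4: [0, 0, 0, 0, -23/3]
R6 ← R6 − (17/12)·R4: [0, 0, 0, 0, -1/3]
R6 ← R6 − (1/23)·R5: [0, 0, 0, 0, 0]
The echelon form has 5 nonzero rows; the last pivot sits in the augmented column, so rank(M) = 4 but rank([M|b]) = 5.
Since the ranks differ, the system is inconsistent.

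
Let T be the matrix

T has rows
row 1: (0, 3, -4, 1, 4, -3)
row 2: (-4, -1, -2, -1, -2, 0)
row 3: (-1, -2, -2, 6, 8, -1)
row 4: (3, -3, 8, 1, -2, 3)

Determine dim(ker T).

2

Row reduce to echelon form.
Swap R1 ↔ R2
R3 ← R3 − (1/4)·R1: [0, -7/4, -3/2, 25/4, 17/2, -1]
R4 ← R4 + (3/4)·R1: [0, -15/4, 13/2, 1/4, -7/2, 3]
R3 ← R3 + (7/12)·R2: [0, 0, -23/6, 41/6, 65/6, -11/4]
R4 ← R4 + (5/4)·R2: [0, 0, 3/2, 3/2, 3/2, -3/4]
R4 ← R4 + (9/23)·R3: [0, 0, 0, 96/23, 132/23, -42/23]
4 nonzero rows, so rank(T) = 4.
T has 6 columns; by rank–nullity, nullity = 6 − 4 = 2.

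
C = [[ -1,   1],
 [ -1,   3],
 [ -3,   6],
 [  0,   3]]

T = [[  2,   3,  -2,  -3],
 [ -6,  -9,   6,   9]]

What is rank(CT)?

1

First compute CT:
[[ -8, -12,   8,  12],
 [-20, -30,  20,  30],
 [-42, -63,  42,  63],
 [-18, -27,  18,  27]]
Now row reduce the product.
R2 ← R2 − (5/2)·R1: [0, 0, 0, 0]
R3 ← R3 − (21/4)·R1: [0, 0, 0, 0]
R4 ← R4 − (9/4)·R1: [0, 0, 0, 0]
1 nonzero row, so rank(CT) = 1.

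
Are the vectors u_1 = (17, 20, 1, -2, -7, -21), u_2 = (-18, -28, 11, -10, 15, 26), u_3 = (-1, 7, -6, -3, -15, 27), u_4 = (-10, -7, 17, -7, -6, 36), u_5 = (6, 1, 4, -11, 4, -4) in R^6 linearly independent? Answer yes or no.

Form the matrix with these vectors as rows and row reduce.
R2 ← R2 + (18/17)·R1: [0, -116/17, 205/17, -206/17, 129/17, 64/17]
R3 ← R3 + (1/17)·R1: [0, 139/17, -101/17, -53/17, -262/17, 438/17]
R4 ← R4 + (10/17)·R1: [0, 81/17, 299/17, -139/17, -172/17, 402/17]
R5 ← R5 − (6/17)·R1: [0, -103/17, 62/17, -175/17, 110/17, 58/17]
R3 ← R3 + (139/116)·R2: [0, 0, 987/116, -1023/58, -733/116, 878/29]
R4 ← R4 + (81/116)·R2: [0, 0, 3017/116, -965/58, -559/116, 762/29]
R5 ← R5 − (103/116)·R2: [0, 0, -819/116, 27/58, -31/116, 2/29]
R4 ← R4 − (431/141)·R3: [0, 0, 0, 1752/47, 2044/141, -9344/141]
R5 ← R5 + (39/47)·R3: [0, 0, 0, -666/47, -259/47, 1184/47]
R5 ← R5 + (111/292)·R4: [0, 0, 0, 0, 0, 0]
4 nonzero rows, so the 5 vectors span a space of dimension 4.
Since 4 < 5, the vectors are linearly dependent.

no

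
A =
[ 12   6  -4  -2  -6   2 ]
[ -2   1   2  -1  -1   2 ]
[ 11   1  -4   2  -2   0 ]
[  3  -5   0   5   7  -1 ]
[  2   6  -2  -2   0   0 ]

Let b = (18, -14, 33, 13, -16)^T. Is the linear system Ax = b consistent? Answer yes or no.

Row reduce the augmented matrix [A | b].
R2 ← R2 + (1/6)·R1: [0, 2, 4/3, -4/3, -2, 7/3, -11]
R3 ← R3 − (11/12)·R1: [0, -9/2, -1/3, 23/6, 7/2, -11/6, 33/2]
R4 ← R4 − (1/4)·R1: [0, -13/2, 1, 11/2, 17/2, -3/2, 17/2]
R5 ← R5 − (1/6)·R1: [0, 5, -4/3, -5/3, 1, -1/3, -19]
R3 ← R3 + (9/4)·R2: [0, 0, 8/3, 5/6, -1, 41/12, -33/4]
R4 ← R4 + (13/4)·R2: [0, 0, 16/3, 7/6, 2, 73/12, -109/4]
R5 ← R5 − (5/2)·R2: [0, 0, -14/3, 5/3, 6, -37/6, 17/2]
R4 ← R4 − (2)·R3: [0, 0, 0, -1/2, 4, -3/4, -43/4]
R5 ← R5 + (7/4)·R3: [0, 0, 0, 25/8, 17/4, -3/16, -95/16]
R5 ← R5 + (25/4)·R4: [0, 0, 0, 0, 117/4, -39/8, -585/8]
The echelon form has 5 nonzero rows, and every pivot lies in the first 6 columns, so rank(A) = rank([A|b]) = 5.
The system is consistent.

yes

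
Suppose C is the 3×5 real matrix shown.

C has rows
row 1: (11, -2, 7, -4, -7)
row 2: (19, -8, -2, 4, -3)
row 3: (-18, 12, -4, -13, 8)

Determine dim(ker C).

Row reduce to echelon form.
R2 ← R2 − (19/11)·R1: [0, -50/11, -155/11, 120/11, 100/11]
R3 ← R3 + (18/11)·R1: [0, 96/11, 82/11, -215/11, -38/11]
R3 ← R3 + (48/25)·R2: [0, 0, -98/5, 7/5, 14]
3 nonzero rows, so rank(C) = 3.
C has 5 columns; by rank–nullity, nullity = 5 − 3 = 2.

2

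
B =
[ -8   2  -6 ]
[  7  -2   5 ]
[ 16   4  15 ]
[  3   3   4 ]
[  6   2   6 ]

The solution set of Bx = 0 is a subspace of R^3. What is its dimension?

0

Row reduce to echelon form.
R2 ← R2 + (7/8)·R1: [0, -1/4, -1/4]
R3 ← R3 + (2)·R1: [0, 8, 3]
R4 ← R4 + (3/8)·R1: [0, 15/4, 7/4]
R5 ← R5 + (3/4)·R1: [0, 7/2, 3/2]
R3 ← R3 + (32)·R2: [0, 0, -5]
R4 ← R4 + (15)·R2: [0, 0, -2]
R5 ← R5 + (14)·R2: [0, 0, -2]
R4 ← R4 − (2/5)·R3: [0, 0, 0]
R5 ← R5 − (2/5)·R3: [0, 0, 0]
3 nonzero rows, so rank(B) = 3.
B has 3 columns; by rank–nullity, nullity = 3 − 3 = 0.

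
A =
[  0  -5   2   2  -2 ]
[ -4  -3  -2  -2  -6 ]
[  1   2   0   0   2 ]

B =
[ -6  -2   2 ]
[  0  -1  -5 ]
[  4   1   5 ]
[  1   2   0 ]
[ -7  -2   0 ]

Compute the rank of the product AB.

First compute AB:
[[ 24,  15,  35],
 [ 56,  17,  -3],
 [-20,  -8,  -8]]
Now row reduce the product.
R2 ← R2 − (7/3)·R1: [0, -18, -254/3]
R3 ← R3 + (5/6)·R1: [0, 9/2, 127/6]
R3 ← R3 + (1/4)·R2: [0, 0, 0]
2 nonzero rows, so rank(AB) = 2.

2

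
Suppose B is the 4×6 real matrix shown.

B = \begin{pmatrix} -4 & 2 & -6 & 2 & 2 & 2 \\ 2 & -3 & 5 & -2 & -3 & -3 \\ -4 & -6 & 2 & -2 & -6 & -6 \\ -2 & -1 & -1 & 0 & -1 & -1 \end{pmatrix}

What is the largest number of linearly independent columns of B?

2

Row reduce to echelon form.
R2 ← R2 + (1/2)·R1: [0, -2, 2, -1, -2, -2]
R3 ← R3 − R1: [0, -8, 8, -4, -8, -8]
R4 ← R4 − (1/2)·R1: [0, -2, 2, -1, -2, -2]
R3 ← R3 − (4)·R2: [0, 0, 0, 0, 0, 0]
R4 ← R4 − R2: [0, 0, 0, 0, 0, 0]
Echelon form has 2 nonzero rows, so rank(B) = 2.
The rank gives the maximum number of linearly independent columns: 2.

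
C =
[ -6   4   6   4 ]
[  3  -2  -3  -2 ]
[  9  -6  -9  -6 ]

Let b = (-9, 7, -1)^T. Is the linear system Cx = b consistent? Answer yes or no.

no

Row reduce the augmented matrix [C | b].
R2 ← R2 + (1/2)·R1: [0, 0, 0, 0, 5/2]
R3 ← R3 + (3/2)·R1: [0, 0, 0, 0, -29/2]
R3 ← R3 + (29/5)·R2: [0, 0, 0, 0, 0]
The echelon form has 2 nonzero rows; the last pivot sits in the augmented column, so rank(C) = 1 but rank([C|b]) = 2.
Since the ranks differ, the system is inconsistent.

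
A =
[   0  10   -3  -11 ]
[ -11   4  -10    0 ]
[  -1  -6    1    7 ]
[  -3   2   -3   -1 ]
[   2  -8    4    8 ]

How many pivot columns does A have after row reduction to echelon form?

Row reduce to echelon form.
Swap R1 ↔ R2
R3 ← R3 − (1/11)·R1: [0, -70/11, 21/11, 7]
R4 ← R4 − (3/11)·R1: [0, 10/11, -3/11, -1]
R5 ← R5 + (2/11)·R1: [0, -80/11, 24/11, 8]
R3 ← R3 + (7/11)·R2: [0, 0, 0, 0]
R4 ← R4 − (1/11)·R2: [0, 0, 0, 0]
R5 ← R5 + (8/11)·R2: [0, 0, 0, 0]
Echelon form has 2 nonzero rows, so rank(A) = 2.
Each nonzero row contributes one pivot column: 2 pivot columns.

2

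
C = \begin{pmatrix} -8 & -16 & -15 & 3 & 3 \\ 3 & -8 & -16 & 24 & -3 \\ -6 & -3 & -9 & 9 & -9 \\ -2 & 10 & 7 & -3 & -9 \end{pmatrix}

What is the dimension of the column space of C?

3

Row reduce to echelon form.
R2 ← R2 + (3/8)·R1: [0, -14, -173/8, 201/8, -15/8]
R3 ← R3 − (3/4)·R1: [0, 9, 9/4, 27/4, -45/4]
R4 ← R4 − (1/4)·R1: [0, 14, 43/4, -15/4, -39/4]
R3 ← R3 + (9/14)·R2: [0, 0, -1305/112, 2565/112, -1395/112]
R4 ← R4 + R2: [0, 0, -87/8, 171/8, -93/8]
R4 ← R4 − (14/15)·R3: [0, 0, 0, 0, 0]
Echelon form has 3 nonzero rows, so rank(C) = 3.
The column space has dimension equal to the rank: 3.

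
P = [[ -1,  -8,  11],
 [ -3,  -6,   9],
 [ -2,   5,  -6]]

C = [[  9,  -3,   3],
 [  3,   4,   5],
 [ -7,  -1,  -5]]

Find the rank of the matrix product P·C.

2

First compute PC:
[[-110, -40, -98],
 [-108, -24, -84],
 [ 39,  32,  49]]
Now row reduce the product.
R2 ← R2 − (54/55)·R1: [0, 168/11, 672/55]
R3 ← R3 + (39/110)·R1: [0, 196/11, 784/55]
R3 ← R3 − (7/6)·R2: [0, 0, 0]
2 nonzero rows, so rank(PC) = 2.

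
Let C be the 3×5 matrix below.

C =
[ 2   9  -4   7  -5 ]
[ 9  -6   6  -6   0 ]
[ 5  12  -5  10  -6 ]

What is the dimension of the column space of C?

Row reduce to echelon form.
R2 ← R2 − (9/2)·R1: [0, -93/2, 24, -75/2, 45/2]
R3 ← R3 − (5/2)·R1: [0, -21/2, 5, -15/2, 13/2]
R3 ← R3 − (7/31)·R2: [0, 0, -13/31, 30/31, 44/31]
Echelon form has 3 nonzero rows, so rank(C) = 3.
The column space has dimension equal to the rank: 3.

3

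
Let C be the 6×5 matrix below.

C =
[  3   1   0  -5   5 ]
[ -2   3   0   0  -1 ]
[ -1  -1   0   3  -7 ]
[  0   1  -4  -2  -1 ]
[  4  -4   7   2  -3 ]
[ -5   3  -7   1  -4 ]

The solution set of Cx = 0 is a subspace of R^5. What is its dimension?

0

Row reduce to echelon form.
R2 ← R2 + (2/3)·R1: [0, 11/3, 0, -10/3, 7/3]
R3 ← R3 + (1/3)·R1: [0, -2/3, 0, 4/3, -16/3]
R5 ← R5 − (4/3)·R1: [0, -16/3, 7, 26/3, -29/3]
R6 ← R6 + (5/3)·R1: [0, 14/3, -7, -22/3, 13/3]
R3 ← R3 + (2/11)·R2: [0, 0, 0, 8/11, -54/11]
R4 ← R4 − (3/11)·R2: [0, 0, -4, -12/11, -18/11]
R5 ← R5 + (16/11)·R2: [0, 0, 7, 42/11, -69/11]
R6 ← R6 − (14/11)·R2: [0, 0, -7, -34/11, 15/11]
Swap R3 ↔ R4
R5 ← R5 + (7/4)·R3: [0, 0, 0, 21/11, -201/22]
R6 ← R6 − (7/4)·R3: [0, 0, 0, -13/11, 93/22]
R5 ← R5 − (21/8)·R4: [0, 0, 0, 0, 15/4]
R6 ← R6 + (13/8)·R4: [0, 0, 0, 0, -15/4]
R6 ← R6 + R5: [0, 0, 0, 0, 0]
5 nonzero rows, so rank(C) = 5.
C has 5 columns; by rank–nullity, nullity = 5 − 5 = 0.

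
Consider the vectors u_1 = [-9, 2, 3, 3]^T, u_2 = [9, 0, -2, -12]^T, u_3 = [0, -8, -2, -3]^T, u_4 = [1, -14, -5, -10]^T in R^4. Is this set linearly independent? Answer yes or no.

yes

Form the matrix with these vectors as rows and row reduce.
R2 ← R2 + R1: [0, 2, 1, -9]
R4 ← R4 + (1/9)·R1: [0, -124/9, -14/3, -29/3]
R3 ← R3 + (4)·R2: [0, 0, 2, -39]
R4 ← R4 + (62/9)·R2: [0, 0, 20/9, -215/3]
R4 ← R4 − (10/9)·R3: [0, 0, 0, -85/3]
4 nonzero rows, so the 4 vectors span a space of dimension 4.
Since 4 = 4, the vectors are linearly independent.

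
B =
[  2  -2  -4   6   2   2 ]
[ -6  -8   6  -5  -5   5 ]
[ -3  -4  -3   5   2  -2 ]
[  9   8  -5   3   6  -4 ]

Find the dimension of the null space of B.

2

Row reduce to echelon form.
R2 ← R2 + (3)·R1: [0, -14, -6, 13, 1, 11]
R3 ← R3 + (3/2)·R1: [0, -7, -9, 14, 5, 1]
R4 ← R4 − (9/2)·R1: [0, 17, 13, -24, -3, -13]
R3 ← R3 − (1/2)·R2: [0, 0, -6, 15/2, 9/2, -9/2]
R4 ← R4 + (17/14)·R2: [0, 0, 40/7, -115/14, -25/14, 5/14]
R4 ← R4 + (20/21)·R3: [0, 0, 0, -15/14, 5/2, -55/14]
4 nonzero rows, so rank(B) = 4.
B has 6 columns; by rank–nullity, nullity = 6 − 4 = 2.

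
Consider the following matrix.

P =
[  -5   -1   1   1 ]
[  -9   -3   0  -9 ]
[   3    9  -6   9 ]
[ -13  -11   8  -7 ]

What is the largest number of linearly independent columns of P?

3

Row reduce to echelon form.
R2 ← R2 − (9/5)·R1: [0, -6/5, -9/5, -54/5]
R3 ← R3 + (3/5)·R1: [0, 42/5, -27/5, 48/5]
R4 ← R4 − (13/5)·R1: [0, -42/5, 27/5, -48/5]
R3 ← R3 + (7)·R2: [0, 0, -18, -66]
R4 ← R4 − (7)·R2: [0, 0, 18, 66]
R4 ← R4 + R3: [0, 0, 0, 0]
Echelon form has 3 nonzero rows, so rank(P) = 3.
The rank gives the maximum number of linearly independent columns: 3.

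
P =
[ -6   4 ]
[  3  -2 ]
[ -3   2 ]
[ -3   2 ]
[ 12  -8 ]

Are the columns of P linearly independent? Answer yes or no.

no

Row reduce P to echelon form.
R2 ← R2 + (1/2)·R1: [0, 0]
R3 ← R3 − (1/2)·R1: [0, 0]
R4 ← R4 − (1/2)·R1: [0, 0]
R5 ← R5 + (2)·R1: [0, 0]
1 pivot among 2 columns.
Only 1 < 2 pivot columns, so the columns are linearly dependent.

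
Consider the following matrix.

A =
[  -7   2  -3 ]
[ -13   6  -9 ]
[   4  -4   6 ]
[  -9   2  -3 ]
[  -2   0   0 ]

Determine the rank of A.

Row reduce to echelon form.
R2 ← R2 − (13/7)·R1: [0, 16/7, -24/7]
R3 ← R3 + (4/7)·R1: [0, -20/7, 30/7]
R4 ← R4 − (9/7)·R1: [0, -4/7, 6/7]
R5 ← R5 − (2/7)·R1: [0, -4/7, 6/7]
R3 ← R3 + (5/4)·R2: [0, 0, 0]
R4 ← R4 + (1/4)·R2: [0, 0, 0]
R5 ← R5 + (1/4)·R2: [0, 0, 0]
Echelon form has 2 nonzero rows, so rank(A) = 2.

2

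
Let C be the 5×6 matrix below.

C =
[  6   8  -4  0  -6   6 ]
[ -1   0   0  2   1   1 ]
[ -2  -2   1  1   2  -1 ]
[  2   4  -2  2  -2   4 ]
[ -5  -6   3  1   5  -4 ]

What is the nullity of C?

Row reduce to echelon form.
R2 ← R2 + (1/6)·R1: [0, 4/3, -2/3, 2, 0, 2]
R3 ← R3 + (1/3)·R1: [0, 2/3, -1/3, 1, 0, 1]
R4 ← R4 − (1/3)·R1: [0, 4/3, -2/3, 2, 0, 2]
R5 ← R5 + (5/6)·R1: [0, 2/3, -1/3, 1, 0, 1]
R3 ← R3 − (1/2)·R2: [0, 0, 0, 0, 0, 0]
R4 ← R4 − R2: [0, 0, 0, 0, 0, 0]
R5 ← R5 − (1/2)·R2: [0, 0, 0, 0, 0, 0]
2 nonzero rows, so rank(C) = 2.
C has 6 columns; by rank–nullity, nullity = 6 − 2 = 4.

4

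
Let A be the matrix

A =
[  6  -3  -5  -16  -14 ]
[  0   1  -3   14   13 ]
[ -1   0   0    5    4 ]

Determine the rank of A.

3

Row reduce to echelon form.
R3 ← R3 + (1/6)·R1: [0, -1/2, -5/6, 7/3, 5/3]
R3 ← R3 + (1/2)·R2: [0, 0, -7/3, 28/3, 49/6]
Echelon form has 3 nonzero rows, so rank(A) = 3.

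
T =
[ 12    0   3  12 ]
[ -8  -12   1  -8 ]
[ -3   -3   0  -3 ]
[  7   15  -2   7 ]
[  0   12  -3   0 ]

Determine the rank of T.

2

Row reduce to echelon form.
R2 ← R2 + (2/3)·R1: [0, -12, 3, 0]
R3 ← R3 + (1/4)·R1: [0, -3, 3/4, 0]
R4 ← R4 − (7/12)·R1: [0, 15, -15/4, 0]
R3 ← R3 − (1/4)·R2: [0, 0, 0, 0]
R4 ← R4 + (5/4)·R2: [0, 0, 0, 0]
R5 ← R5 + R2: [0, 0, 0, 0]
Echelon form has 2 nonzero rows, so rank(T) = 2.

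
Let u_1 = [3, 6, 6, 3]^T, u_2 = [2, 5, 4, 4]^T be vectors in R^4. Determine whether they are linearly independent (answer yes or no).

Form the matrix with these vectors as rows and row reduce.
R2 ← R2 − (2/3)·R1: [0, 1, 0, 2]
2 nonzero rows, so the 2 vectors span a space of dimension 2.
Since 2 = 2, the vectors are linearly independent.

yes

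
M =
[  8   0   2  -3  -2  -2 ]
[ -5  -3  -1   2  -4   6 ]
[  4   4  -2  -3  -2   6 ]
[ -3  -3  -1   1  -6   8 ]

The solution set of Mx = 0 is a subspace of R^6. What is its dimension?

Row reduce to echelon form.
R2 ← R2 + (5/8)·R1: [0, -3, 1/4, 1/8, -21/4, 19/4]
R3 ← R3 − (1/2)·R1: [0, 4, -3, -3/2, -1, 7]
R4 ← R4 + (3/8)·R1: [0, -3, -1/4, -1/8, -27/4, 29/4]
R3 ← R3 + (4/3)·R2: [0, 0, -8/3, -4/3, -8, 40/3]
R4 ← R4 − R2: [0, 0, -1/2, -1/4, -3/2, 5/2]
R4 ← R4 − (3/16)·R3: [0, 0, 0, 0, 0, 0]
3 nonzero rows, so rank(M) = 3.
M has 6 columns; by rank–nullity, nullity = 6 − 3 = 3.

3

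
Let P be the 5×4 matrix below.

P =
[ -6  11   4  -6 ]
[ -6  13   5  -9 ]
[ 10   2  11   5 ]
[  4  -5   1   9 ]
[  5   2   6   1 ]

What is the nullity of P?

Row reduce to echelon form.
R2 ← R2 − R1: [0, 2, 1, -3]
R3 ← R3 + (5/3)·R1: [0, 61/3, 53/3, -5]
R4 ← R4 + (2/3)·R1: [0, 7/3, 11/3, 5]
R5 ← R5 + (5/6)·R1: [0, 67/6, 28/3, -4]
R3 ← R3 − (61/6)·R2: [0, 0, 15/2, 51/2]
R4 ← R4 − (7/6)·R2: [0, 0, 5/2, 17/2]
R5 ← R5 − (67/12)·R2: [0, 0, 15/4, 51/4]
R4 ← R4 − (1/3)·R3: [0, 0, 0, 0]
R5 ← R5 − (1/2)·R3: [0, 0, 0, 0]
3 nonzero rows, so rank(P) = 3.
P has 4 columns; by rank–nullity, nullity = 4 − 3 = 1.

1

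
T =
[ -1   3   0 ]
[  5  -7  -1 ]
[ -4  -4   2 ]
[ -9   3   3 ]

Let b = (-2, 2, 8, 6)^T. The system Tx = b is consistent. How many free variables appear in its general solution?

1

Row reduce the augmented matrix [T | b].
R2 ← R2 + (5)·R1: [0, 8, -1, -8]
R3 ← R3 − (4)·R1: [0, -16, 2, 16]
R4 ← R4 − (9)·R1: [0, -24, 3, 24]
R3 ← R3 + (2)·R2: [0, 0, 0, 0]
R4 ← R4 + (3)·R2: [0, 0, 0, 0]
The echelon form has 2 nonzero rows, and every pivot lies in the first 3 columns, so rank(T) = rank([T|b]) = 2.
The system is consistent.
Free variables = (unknowns) − (rank) = 3 − 2 = 1.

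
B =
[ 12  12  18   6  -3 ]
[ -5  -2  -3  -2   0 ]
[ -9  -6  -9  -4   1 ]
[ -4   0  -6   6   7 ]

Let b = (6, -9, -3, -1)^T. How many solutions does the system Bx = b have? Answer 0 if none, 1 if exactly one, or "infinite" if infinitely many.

Row reduce the augmented matrix [B | b].
R2 ← R2 + (5/12)·R1: [0, 3, 9/2, 1/2, -5/4, -13/2]
R3 ← R3 + (3/4)·R1: [0, 3, 9/2, 1/2, -5/4, 3/2]
R4 ← R4 + (1/3)·R1: [0, 4, 0, 8, 6, 1]
R3 ← R3 − R2: [0, 0, 0, 0, 0, 8]
R4 ← R4 − (4/3)·R2: [0, 0, -6, 22/3, 23/3, 29/3]
Swap R3 ↔ R4
The echelon form has 4 nonzero rows; the last pivot sits in the augmented column, so rank(B) = 3 but rank([B|b]) = 4.
Since the ranks differ, the system is inconsistent.
It has no solutions.

0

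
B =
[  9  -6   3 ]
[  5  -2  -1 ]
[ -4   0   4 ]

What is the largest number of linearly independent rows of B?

2

Row reduce to echelon form.
R2 ← R2 − (5/9)·R1: [0, 4/3, -8/3]
R3 ← R3 + (4/9)·R1: [0, -8/3, 16/3]
R3 ← R3 + (2)·R2: [0, 0, 0]
Echelon form has 2 nonzero rows, so rank(B) = 2.
The rank gives the maximum number of linearly independent rows: 2.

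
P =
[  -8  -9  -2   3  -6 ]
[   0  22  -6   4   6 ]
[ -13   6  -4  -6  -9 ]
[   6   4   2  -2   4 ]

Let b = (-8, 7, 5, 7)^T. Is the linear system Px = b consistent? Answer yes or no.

no

Row reduce the augmented matrix [P | b].
R3 ← R3 − (13/8)·R1: [0, 165/8, -3/4, -87/8, 3/4, 18]
R4 ← R4 + (3/4)·R1: [0, -11/4, 1/2, 1/4, -1/2, 1]
R3 ← R3 − (15/16)·R2: [0, 0, 39/8, -117/8, -39/8, 183/16]
R4 ← R4 + (1/8)·R2: [0, 0, -1/4, 3/4, 1/4, 15/8]
R4 ← R4 + (2/39)·R3: [0, 0, 0, 0, 0, 32/13]
The echelon form has 4 nonzero rows; the last pivot sits in the augmented column, so rank(P) = 3 but rank([P|b]) = 4.
Since the ranks differ, the system is inconsistent.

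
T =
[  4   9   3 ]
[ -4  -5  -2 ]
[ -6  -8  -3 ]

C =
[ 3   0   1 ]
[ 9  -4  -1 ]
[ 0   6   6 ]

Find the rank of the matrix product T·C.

First compute TC:
[[ 93, -18,  13],
 [-57,   8, -11],
 [-90,  14, -16]]
Now row reduce the product.
R2 ← R2 + (19/31)·R1: [0, -94/31, -94/31]
R3 ← R3 + (30/31)·R1: [0, -106/31, -106/31]
R3 ← R3 − (53/47)·R2: [0, 0, 0]
2 nonzero rows, so rank(TC) = 2.

2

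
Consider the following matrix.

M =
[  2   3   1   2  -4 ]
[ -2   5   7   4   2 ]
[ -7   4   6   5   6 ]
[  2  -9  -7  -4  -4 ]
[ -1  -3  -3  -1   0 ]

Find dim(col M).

4

Row reduce to echelon form.
R2 ← R2 + R1: [0, 8, 8, 6, -2]
R3 ← R3 + (7/2)·R1: [0, 29/2, 19/2, 12, -8]
R4 ← R4 − R1: [0, -12, -8, -6, 0]
R5 ← R5 + (1/2)·R1: [0, -3/2, -5/2, 0, -2]
R3 ← R3 − (29/16)·R2: [0, 0, -5, 9/8, -35/8]
R4 ← R4 + (3/2)·R2: [0, 0, 4, 3, -3]
R5 ← R5 + (3/16)·R2: [0, 0, -1, 9/8, -19/8]
R4 ← R4 + (4/5)·R3: [0, 0, 0, 39/10, -13/2]
R5 ← R5 − (1/5)·R3: [0, 0, 0, 9/10, -3/2]
R5 ← R5 − (3/13)·R4: [0, 0, 0, 0, 0]
Echelon form has 4 nonzero rows, so rank(M) = 4.
The column space has dimension equal to the rank: 4.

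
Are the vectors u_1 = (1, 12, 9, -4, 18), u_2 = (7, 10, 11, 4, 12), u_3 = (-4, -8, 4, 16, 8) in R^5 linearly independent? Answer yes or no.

yes

Form the matrix with these vectors as rows and row reduce.
R2 ← R2 − (7)·R1: [0, -74, -52, 32, -114]
R3 ← R3 + (4)·R1: [0, 40, 40, 0, 80]
R3 ← R3 + (20/37)·R2: [0, 0, 440/37, 640/37, 680/37]
3 nonzero rows, so the 3 vectors span a space of dimension 3.
Since 3 = 3, the vectors are linearly independent.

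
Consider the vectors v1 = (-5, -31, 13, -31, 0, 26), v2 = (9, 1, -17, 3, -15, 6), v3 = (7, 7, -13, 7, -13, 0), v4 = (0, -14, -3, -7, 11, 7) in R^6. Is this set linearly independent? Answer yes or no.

Form the matrix with these vectors as rows and row reduce.
R2 ← R2 + (9/5)·R1: [0, -274/5, 32/5, -264/5, -15, 264/5]
R3 ← R3 + (7/5)·R1: [0, -182/5, 26/5, -182/5, -13, 182/5]
R3 ← R3 − (91/137)·R2: [0, 0, 130/137, -182/137, -416/137, 182/137]
R4 ← R4 − (35/137)·R2: [0, 0, -635/137, 889/137, 2032/137, -889/137]
R4 ← R4 + (127/26)·R3: [0, 0, 0, 0, 0, 0]
3 nonzero rows, so the 4 vectors span a space of dimension 3.
Since 3 < 4, the vectors are linearly dependent.

no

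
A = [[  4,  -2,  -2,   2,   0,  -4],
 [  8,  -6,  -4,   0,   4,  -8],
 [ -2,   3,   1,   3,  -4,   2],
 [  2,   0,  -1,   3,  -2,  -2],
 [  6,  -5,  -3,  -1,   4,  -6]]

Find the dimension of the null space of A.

4

Row reduce to echelon form.
R2 ← R2 − (2)·R1: [0, -2, 0, -4, 4, 0]
R3 ← R3 + (1/2)·R1: [0, 2, 0, 4, -4, 0]
R4 ← R4 − (1/2)·R1: [0, 1, 0, 2, -2, 0]
R5 ← R5 − (3/2)·R1: [0, -2, 0, -4, 4, 0]
R3 ← R3 + R2: [0, 0, 0, 0, 0, 0]
R4 ← R4 + (1/2)·R2: [0, 0, 0, 0, 0, 0]
R5 ← R5 − R2: [0, 0, 0, 0, 0, 0]
2 nonzero rows, so rank(A) = 2.
A has 6 columns; by rank–nullity, nullity = 6 − 2 = 4.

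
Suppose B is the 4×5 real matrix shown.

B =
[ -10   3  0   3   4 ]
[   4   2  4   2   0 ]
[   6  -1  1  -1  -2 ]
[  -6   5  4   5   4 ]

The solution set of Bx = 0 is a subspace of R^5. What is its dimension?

Row reduce to echelon form.
R2 ← R2 + (2/5)·R1: [0, 16/5, 4, 16/5, 8/5]
R3 ← R3 + (3/5)·R1: [0, 4/5, 1, 4/5, 2/5]
R4 ← R4 − (3/5)·R1: [0, 16/5, 4, 16/5, 8/5]
R3 ← R3 − (1/4)·R2: [0, 0, 0, 0, 0]
R4 ← R4 − R2: [0, 0, 0, 0, 0]
2 nonzero rows, so rank(B) = 2.
B has 5 columns; by rank–nullity, nullity = 5 − 2 = 3.

3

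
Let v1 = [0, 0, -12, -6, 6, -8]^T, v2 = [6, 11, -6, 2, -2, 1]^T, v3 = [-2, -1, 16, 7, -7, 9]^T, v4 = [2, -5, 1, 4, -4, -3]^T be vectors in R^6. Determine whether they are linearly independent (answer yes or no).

Form the matrix with these vectors as rows and row reduce.
Swap R1 ↔ R2
R3 ← R3 + (1/3)·R1: [0, 8/3, 14, 23/3, -23/3, 28/3]
R4 ← R4 − (1/3)·R1: [0, -26/3, 3, 10/3, -10/3, -10/3]
Swap R2 ↔ R3
R4 ← R4 + (13/4)·R2: [0, 0, 97/2, 113/4, -113/4, 27]
R4 ← R4 + (97/24)·R3: [0, 0, 0, 4, -4, -16/3]
4 nonzero rows, so the 4 vectors span a space of dimension 4.
Since 4 = 4, the vectors are linearly independent.

yes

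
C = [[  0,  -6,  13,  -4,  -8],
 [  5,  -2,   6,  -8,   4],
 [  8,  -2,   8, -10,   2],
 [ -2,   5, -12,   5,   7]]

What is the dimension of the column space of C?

Row reduce to echelon form.
Swap R1 ↔ R2
R3 ← R3 − (8/5)·R1: [0, 6/5, -8/5, 14/5, -22/5]
R4 ← R4 + (2/5)·R1: [0, 21/5, -48/5, 9/5, 43/5]
R3 ← R3 + (1/5)·R2: [0, 0, 1, 2, -6]
R4 ← R4 + (7/10)·R2: [0, 0, -1/2, -1, 3]
R4 ← R4 + (1/2)·R3: [0, 0, 0, 0, 0]
Echelon form has 3 nonzero rows, so rank(C) = 3.
The column space has dimension equal to the rank: 3.

3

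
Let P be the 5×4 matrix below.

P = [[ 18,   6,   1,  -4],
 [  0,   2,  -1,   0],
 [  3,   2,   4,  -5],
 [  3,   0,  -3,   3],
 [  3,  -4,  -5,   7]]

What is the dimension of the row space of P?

3

Row reduce to echelon form.
R3 ← R3 − (1/6)·R1: [0, 1, 23/6, -13/3]
R4 ← R4 − (1/6)·R1: [0, -1, -19/6, 11/3]
R5 ← R5 − (1/6)·R1: [0, -5, -31/6, 23/3]
R3 ← R3 − (1/2)·R2: [0, 0, 13/3, -13/3]
R4 ← R4 + (1/2)·R2: [0, 0, -11/3, 11/3]
R5 ← R5 + (5/2)·R2: [0, 0, -23/3, 23/3]
R4 ← R4 + (11/13)·R3: [0, 0, 0, 0]
R5 ← R5 + (23/13)·R3: [0, 0, 0, 0]
Echelon form has 3 nonzero rows, so rank(P) = 3.
The row space has dimension equal to the rank: 3.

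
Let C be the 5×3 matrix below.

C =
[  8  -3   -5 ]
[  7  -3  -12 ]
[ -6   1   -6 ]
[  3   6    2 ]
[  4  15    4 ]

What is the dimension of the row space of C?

3

Row reduce to echelon form.
R2 ← R2 − (7/8)·R1: [0, -3/8, -61/8]
R3 ← R3 + (3/4)·R1: [0, -5/4, -39/4]
R4 ← R4 − (3/8)·R1: [0, 57/8, 31/8]
R5 ← R5 − (1/2)·R1: [0, 33/2, 13/2]
R3 ← R3 − (10/3)·R2: [0, 0, 47/3]
R4 ← R4 + (19)·R2: [0, 0, -141]
R5 ← R5 + (44)·R2: [0, 0, -329]
R4 ← R4 + (9)·R3: [0, 0, 0]
R5 ← R5 + (21)·R3: [0, 0, 0]
Echelon form has 3 nonzero rows, so rank(C) = 3.
The row space has dimension equal to the rank: 3.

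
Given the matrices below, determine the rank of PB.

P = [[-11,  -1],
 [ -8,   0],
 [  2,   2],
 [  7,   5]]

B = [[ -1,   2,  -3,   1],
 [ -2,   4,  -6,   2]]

1

First compute PB:
[[ 13, -26,  39, -13],
 [  8, -16,  24,  -8],
 [ -6,  12, -18,   6],
 [-17,  34, -51,  17]]
Now row reduce the product.
R2 ← R2 − (8/13)·R1: [0, 0, 0, 0]
R3 ← R3 + (6/13)·R1: [0, 0, 0, 0]
R4 ← R4 + (17/13)·R1: [0, 0, 0, 0]
1 nonzero row, so rank(PB) = 1.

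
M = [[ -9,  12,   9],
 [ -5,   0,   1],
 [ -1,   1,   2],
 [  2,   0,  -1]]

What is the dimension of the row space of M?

Row reduce to echelon form.
R2 ← R2 − (5/9)·R1: [0, -20/3, -4]
R3 ← R3 − (1/9)·R1: [0, -1/3, 1]
R4 ← R4 + (2/9)·R1: [0, 8/3, 1]
R3 ← R3 − (1/20)·R2: [0, 0, 6/5]
R4 ← R4 + (2/5)·R2: [0, 0, -3/5]
R4 ← R4 + (1/2)·R3: [0, 0, 0]
Echelon form has 3 nonzero rows, so rank(M) = 3.
The row space has dimension equal to the rank: 3.

3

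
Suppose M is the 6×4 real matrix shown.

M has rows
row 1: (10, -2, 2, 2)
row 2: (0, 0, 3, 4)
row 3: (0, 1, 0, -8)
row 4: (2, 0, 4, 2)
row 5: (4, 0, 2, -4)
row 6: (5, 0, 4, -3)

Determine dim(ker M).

Row reduce to echelon form.
R4 ← R4 − (1/5)·R1: [0, 2/5, 18/5, 8/5]
R5 ← R5 − (2/5)·R1: [0, 4/5, 6/5, -24/5]
R6 ← R6 − (1/2)·R1: [0, 1, 3, -4]
Swap R2 ↔ R3
R4 ← R4 − (2/5)·R2: [0, 0, 18/5, 24/5]
R5 ← R5 − (4/5)·R2: [0, 0, 6/5, 8/5]
R6 ← R6 − R2: [0, 0, 3, 4]
R4 ← R4 − (6/5)·R3: [0, 0, 0, 0]
R5 ← R5 − (2/5)·R3: [0, 0, 0, 0]
R6 ← R6 − R3: [0, 0, 0, 0]
3 nonzero rows, so rank(M) = 3.
M has 4 columns; by rank–nullity, nullity = 4 − 3 = 1.

1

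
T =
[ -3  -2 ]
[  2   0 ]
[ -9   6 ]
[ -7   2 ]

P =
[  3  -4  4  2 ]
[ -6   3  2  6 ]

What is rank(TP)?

First compute TP:
[[  3,   6, -16, -18],
 [  6,  -8,   8,   4],
 [-63,  54, -24,  18],
 [-33,  34, -24,  -2]]
Now row reduce the product.
R2 ← R2 − (2)·R1: [0, -20, 40, 40]
R3 ← R3 + (21)·R1: [0, 180, -360, -360]
R4 ← R4 + (11)·R1: [0, 100, -200, -200]
R3 ← R3 + (9)·R2: [0, 0, 0, 0]
R4 ← R4 + (5)·R2: [0, 0, 0, 0]
2 nonzero rows, so rank(TP) = 2.

2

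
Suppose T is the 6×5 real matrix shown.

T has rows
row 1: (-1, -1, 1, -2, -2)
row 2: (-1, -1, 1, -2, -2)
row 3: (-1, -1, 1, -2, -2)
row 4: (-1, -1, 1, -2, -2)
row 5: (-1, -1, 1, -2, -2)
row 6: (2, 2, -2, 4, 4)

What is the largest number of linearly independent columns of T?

Row reduce to echelon form.
R2 ← R2 − R1: [0, 0, 0, 0, 0]
R3 ← R3 − R1: [0, 0, 0, 0, 0]
R4 ← R4 − R1: [0, 0, 0, 0, 0]
R5 ← R5 − R1: [0, 0, 0, 0, 0]
R6 ← R6 + (2)·R1: [0, 0, 0, 0, 0]
Echelon form has 1 nonzero row, so rank(T) = 1.
The rank gives the maximum number of linearly independent columns: 1.

1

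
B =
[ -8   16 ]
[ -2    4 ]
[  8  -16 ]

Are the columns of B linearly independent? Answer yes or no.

Row reduce B to echelon form.
R2 ← R2 − (1/4)·R1: [0, 0]
R3 ← R3 + R1: [0, 0]
1 pivot among 2 columns.
Only 1 < 2 pivot columns, so the columns are linearly dependent.

no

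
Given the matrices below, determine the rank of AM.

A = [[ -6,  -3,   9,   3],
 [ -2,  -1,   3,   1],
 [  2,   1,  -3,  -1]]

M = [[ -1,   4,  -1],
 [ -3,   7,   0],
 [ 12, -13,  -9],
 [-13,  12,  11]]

First compute AM:
[[ 84, -126, -42],
 [ 28, -42, -14],
 [-28,  42,  14]]
Now row reduce the product.
R2 ← R2 − (1/3)·R1: [0, 0, 0]
R3 ← R3 + (1/3)·R1: [0, 0, 0]
1 nonzero row, so rank(AM) = 1.

1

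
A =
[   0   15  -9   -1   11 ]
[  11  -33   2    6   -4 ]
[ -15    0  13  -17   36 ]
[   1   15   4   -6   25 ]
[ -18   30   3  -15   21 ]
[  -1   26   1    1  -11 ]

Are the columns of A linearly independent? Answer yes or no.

Row reduce A to echelon form.
Swap R1 ↔ R2
R3 ← R3 + (15/11)·R1: [0, -45, 173/11, -97/11, 336/11]
R4 ← R4 − (1/11)·R1: [0, 18, 42/11, -72/11, 279/11]
R5 ← R5 + (18/11)·R1: [0, -24, 69/11, -57/11, 159/11]
R6 ← R6 + (1/11)·R1: [0, 23, 13/11, 17/11, -125/11]
R3 ← R3 + (3)·R2: [0, 0, -124/11, -130/11, 699/11]
R4 ← R4 − (6/5)·R2: [0, 0, 804/55, -294/55, 669/55]
R5 ← R5 + (8/5)·R2: [0, 0, -447/55, -373/55, 1763/55]
R6 ← R6 − (23/15)·R2: [0, 0, 824/55, 508/165, -4658/165]
R4 ← R4 + (201/155)·R3: [0, 0, 0, -3204/155, 14658/155]
R5 ← R5 − (447/620)·R3: [0, 0, 0, 539/310, -8531/620]
R6 ← R6 + (206/155)·R3: [0, 0, 0, -5872/465, 26144/465]
R5 ← R5 + (539/6408)·R4: [0, 0, 0, 0, -1550/267]
R6 ← R6 − (1468/2403)·R4: [0, 0, 0, 0, -1240/801]
R6 ← R6 − (4/15)·R5: [0, 0, 0, 0, 0]
5 pivots among 5 columns.
Every column is a pivot column, so the columns are linearly independent.

yes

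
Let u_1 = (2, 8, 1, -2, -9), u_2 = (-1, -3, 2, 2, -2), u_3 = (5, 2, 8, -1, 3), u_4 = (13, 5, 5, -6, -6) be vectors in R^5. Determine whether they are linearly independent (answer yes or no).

yes

Form the matrix with these vectors as rows and row reduce.
R2 ← R2 + (1/2)·R1: [0, 1, 5/2, 1, -13/2]
R3 ← R3 − (5/2)·R1: [0, -18, 11/2, 4, 51/2]
R4 ← R4 − (13/2)·R1: [0, -47, -3/2, 7, 105/2]
R3 ← R3 + (18)·R2: [0, 0, 101/2, 22, -183/2]
R4 ← R4 + (47)·R2: [0, 0, 116, 54, -253]
R4 ← R4 − (232/101)·R3: [0, 0, 0, 350/101, -4325/101]
4 nonzero rows, so the 4 vectors span a space of dimension 4.
Since 4 = 4, the vectors are linearly independent.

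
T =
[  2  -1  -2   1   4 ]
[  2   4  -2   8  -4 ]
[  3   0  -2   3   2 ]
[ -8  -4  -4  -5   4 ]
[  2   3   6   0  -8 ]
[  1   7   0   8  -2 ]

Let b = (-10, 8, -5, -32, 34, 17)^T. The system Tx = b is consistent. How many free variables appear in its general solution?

1

Row reduce the augmented matrix [T | b].
R2 ← R2 − R1: [0, 5, 0, 7, -8, 18]
R3 ← R3 − (3/2)·R1: [0, 3/2, 1, 3/2, -4, 10]
R4 ← R4 + (4)·R1: [0, -8, -12, -1, 20, -72]
R5 ← R5 − R1: [0, 4, 8, -1, -12, 44]
R6 ← R6 − (1/2)·R1: [0, 15/2, 1, 15/2, -4, 22]
R3 ← R3 − (3/10)·R2: [0, 0, 1, -3/5, -8/5, 23/5]
R4 ← R4 + (8/5)·R2: [0, 0, -12, 51/5, 36/5, -216/5]
R5 ← R5 − (4/5)·R2: [0, 0, 8, -33/5, -28/5, 148/5]
R6 ← R6 − (3/2)·R2: [0, 0, 1, -3, 8, -5]
R4 ← R4 + (12)·R3: [0, 0, 0, 3, -12, 12]
R5 ← R5 − (8)·R3: [0, 0, 0, -9/5, 36/5, -36/5]
R6 ← R6 − R3: [0, 0, 0, -12/5, 48/5, -48/5]
R5 ← R5 + (3/5)·R4: [0, 0, 0, 0, 0, 0]
R6 ← R6 + (4/5)·R4: [0, 0, 0, 0, 0, 0]
The echelon form has 4 nonzero rows, and every pivot lies in the first 5 columns, so rank(T) = rank([T|b]) = 4.
The system is consistent.
Free variables = (unknowns) − (rank) = 5 − 4 = 1.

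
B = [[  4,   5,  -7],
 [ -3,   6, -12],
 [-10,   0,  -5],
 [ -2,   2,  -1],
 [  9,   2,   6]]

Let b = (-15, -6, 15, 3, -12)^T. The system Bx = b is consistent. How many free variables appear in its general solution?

Row reduce the augmented matrix [B | b].
R2 ← R2 + (3/4)·R1: [0, 39/4, -69/4, -69/4]
R3 ← R3 + (5/2)·R1: [0, 25/2, -45/2, -45/2]
R4 ← R4 + (1/2)·R1: [0, 9/2, -9/2, -9/2]
R5 ← R5 − (9/4)·R1: [0, -37/4, 87/4, 87/4]
R3 ← R3 − (50/39)·R2: [0, 0, -5/13, -5/13]
R4 ← R4 − (6/13)·R2: [0, 0, 45/13, 45/13]
R5 ← R5 + (37/39)·R2: [0, 0, 70/13, 70/13]
R4 ← R4 + (9)·R3: [0, 0, 0, 0]
R5 ← R5 + (14)·R3: [0, 0, 0, 0]
The echelon form has 3 nonzero rows, and every pivot lies in the first 3 columns, so rank(B) = rank([B|b]) = 3.
The system is consistent.
Free variables = (unknowns) − (rank) = 3 − 3 = 0.

0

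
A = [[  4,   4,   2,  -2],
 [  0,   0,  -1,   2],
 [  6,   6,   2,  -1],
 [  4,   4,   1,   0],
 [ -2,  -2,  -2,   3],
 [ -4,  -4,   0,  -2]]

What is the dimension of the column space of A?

Row reduce to echelon form.
R3 ← R3 − (3/2)·R1: [0, 0, -1, 2]
R4 ← R4 − R1: [0, 0, -1, 2]
R5 ← R5 + (1/2)·R1: [0, 0, -1, 2]
R6 ← R6 + R1: [0, 0, 2, -4]
R3 ← R3 − R2: [0, 0, 0, 0]
R4 ← R4 − R2: [0, 0, 0, 0]
R5 ← R5 − R2: [0, 0, 0, 0]
R6 ← R6 + (2)·R2: [0, 0, 0, 0]
Echelon form has 2 nonzero rows, so rank(A) = 2.
The column space has dimension equal to the rank: 2.

2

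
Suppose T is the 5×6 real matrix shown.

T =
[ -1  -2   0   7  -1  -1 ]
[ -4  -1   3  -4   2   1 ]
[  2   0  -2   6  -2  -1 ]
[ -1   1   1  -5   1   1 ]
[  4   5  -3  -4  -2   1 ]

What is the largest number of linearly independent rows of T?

Row reduce to echelon form.
R2 ← R2 − (4)·R1: [0, 7, 3, -32, 6, 5]
R3 ← R3 + (2)·R1: [0, -4, -2, 20, -4, -3]
R4 ← R4 − R1: [0, 3, 1, -12, 2, 2]
R5 ← R5 + (4)·R1: [0, -3, -3, 24, -6, -3]
R3 ← R3 + (4/7)·R2: [0, 0, -2/7, 12/7, -4/7, -1/7]
R4 ← R4 − (3/7)·R2: [0, 0, -2/7, 12/7, -4/7, -1/7]
R5 ← R5 + (3/7)·R2: [0, 0, -12/7, 72/7, -24/7, -6/7]
R4 ← R4 − R3: [0, 0, 0, 0, 0, 0]
R5 ← R5 − (6)·R3: [0, 0, 0, 0, 0, 0]
Echelon form has 3 nonzero rows, so rank(T) = 3.
The rank gives the maximum number of linearly independent rows: 3.

3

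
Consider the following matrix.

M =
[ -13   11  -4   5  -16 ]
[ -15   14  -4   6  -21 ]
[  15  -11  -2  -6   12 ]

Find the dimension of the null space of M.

Row reduce to echelon form.
R2 ← R2 − (15/13)·R1: [0, 17/13, 8/13, 3/13, -33/13]
R3 ← R3 + (15/13)·R1: [0, 22/13, -86/13, -3/13, -84/13]
R3 ← R3 − (22/17)·R2: [0, 0, -126/17, -9/17, -54/17]
3 nonzero rows, so rank(M) = 3.
M has 5 columns; by rank–nullity, nullity = 5 − 3 = 2.

2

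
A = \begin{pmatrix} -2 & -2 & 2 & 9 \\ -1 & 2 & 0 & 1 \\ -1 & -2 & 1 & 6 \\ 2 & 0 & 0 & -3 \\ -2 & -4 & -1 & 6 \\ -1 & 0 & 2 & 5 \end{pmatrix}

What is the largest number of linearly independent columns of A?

Row reduce to echelon form.
R2 ← R2 − (1/2)·R1: [0, 3, -1, -7/2]
R3 ← R3 − (1/2)·R1: [0, -1, 0, 3/2]
R4 ← R4 + R1: [0, -2, 2, 6]
R5 ← R5 − R1: [0, -2, -3, -3]
R6 ← R6 − (1/2)·R1: [0, 1, 1, 1/2]
R3 ← R3 + (1/3)·R2: [0, 0, -1/3, 1/3]
R4 ← R4 + (2/3)·R2: [0, 0, 4/3, 11/3]
R5 ← R5 + (2/3)·R2: [0, 0, -11/3, -16/3]
R6 ← R6 − (1/3)·R2: [0, 0, 4/3, 5/3]
R4 ← R4 + (4)·R3: [0, 0, 0, 5]
R5 ← R5 − (11)·R3: [0, 0, 0, -9]
R6 ← R6 + (4)·R3: [0, 0, 0, 3]
R5 ← R5 + (9/5)·R4: [0, 0, 0, 0]
R6 ← R6 − (3/5)·R4: [0, 0, 0, 0]
Echelon form has 4 nonzero rows, so rank(A) = 4.
The rank gives the maximum number of linearly independent columns: 4.

4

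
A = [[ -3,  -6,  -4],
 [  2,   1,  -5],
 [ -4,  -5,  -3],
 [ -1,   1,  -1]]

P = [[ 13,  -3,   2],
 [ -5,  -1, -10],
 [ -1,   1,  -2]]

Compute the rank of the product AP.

First compute AP:
[[ -5,  11,  62],
 [ 26, -12,   4],
 [-24,  14,  48],
 [-17,   1, -10]]
Now row reduce the product.
R2 ← R2 + (26/5)·R1: [0, 226/5, 1632/5]
R3 ← R3 − (24/5)·R1: [0, -194/5, -1248/5]
R4 ← R4 − (17/5)·R1: [0, -182/5, -1104/5]
R3 ← R3 + (97/113)·R2: [0, 0, 3456/113]
R4 ← R4 + (91/113)·R2: [0, 0, 4752/113]
R4 ← R4 − (11/8)·R3: [0, 0, 0]
3 nonzero rows, so rank(AP) = 3.

3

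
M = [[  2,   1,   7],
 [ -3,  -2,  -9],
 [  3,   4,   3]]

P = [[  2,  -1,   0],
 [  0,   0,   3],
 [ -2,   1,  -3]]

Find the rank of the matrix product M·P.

First compute MP:
[[-10,   5, -18],
 [ 12,  -6,  21],
 [  0,   0,   3]]
Now row reduce the product.
R2 ← R2 + (6/5)·R1: [0, 0, -3/5]
R3 ← R3 + (5)·R2: [0, 0, 0]
2 nonzero rows, so rank(MP) = 2.

2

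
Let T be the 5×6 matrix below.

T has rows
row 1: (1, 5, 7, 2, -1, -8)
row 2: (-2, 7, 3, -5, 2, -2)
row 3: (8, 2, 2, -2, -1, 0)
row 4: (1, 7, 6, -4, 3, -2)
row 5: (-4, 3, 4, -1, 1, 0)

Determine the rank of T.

5

Row reduce to echelon form.
R2 ← R2 + (2)·R1: [0, 17, 17, -1, 0, -18]
R3 ← R3 − (8)·R1: [0, -38, -54, -18, 7, 64]
R4 ← R4 − R1: [0, 2, -1, -6, 4, 6]
R5 ← R5 + (4)·R1: [0, 23, 32, 7, -3, -32]
R3 ← R3 + (38/17)·R2: [0, 0, -16, -344/17, 7, 404/17]
R4 ← R4 − (2/17)·R2: [0, 0, -3, -100/17, 4, 138/17]
R5 ← R5 − (23/17)·R2: [0, 0, 9, 142/17, -3, -130/17]
R4 ← R4 − (3/16)·R3: [0, 0, 0, -71/34, 43/16, 249/68]
R5 ← R5 + (9/16)·R3: [0, 0, 0, -103/34, 15/16, 389/68]
R5 ← R5 − (103/71)·R4: [0, 0, 0, 0, -841/284, 29/71]
Echelon form has 5 nonzero rows, so rank(T) = 5.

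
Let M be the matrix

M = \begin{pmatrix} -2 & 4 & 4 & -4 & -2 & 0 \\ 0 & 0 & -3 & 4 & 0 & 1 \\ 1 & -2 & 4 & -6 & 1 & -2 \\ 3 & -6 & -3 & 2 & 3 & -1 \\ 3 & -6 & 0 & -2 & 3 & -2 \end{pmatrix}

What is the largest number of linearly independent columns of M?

2

Row reduce to echelon form.
R3 ← R3 + (1/2)·R1: [0, 0, 6, -8, 0, -2]
R4 ← R4 + (3/2)·R1: [0, 0, 3, -4, 0, -1]
R5 ← R5 + (3/2)·R1: [0, 0, 6, -8, 0, -2]
R3 ← R3 + (2)·R2: [0, 0, 0, 0, 0, 0]
R4 ← R4 + R2: [0, 0, 0, 0, 0, 0]
R5 ← R5 + (2)·R2: [0, 0, 0, 0, 0, 0]
Echelon form has 2 nonzero rows, so rank(M) = 2.
The rank gives the maximum number of linearly independent columns: 2.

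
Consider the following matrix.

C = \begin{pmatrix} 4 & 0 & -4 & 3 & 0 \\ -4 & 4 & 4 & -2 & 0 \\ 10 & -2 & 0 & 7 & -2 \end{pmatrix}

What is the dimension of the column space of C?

Row reduce to echelon form.
R2 ← R2 + R1: [0, 4, 0, 1, 0]
R3 ← R3 − (5/2)·R1: [0, -2, 10, -1/2, -2]
R3 ← R3 + (1/2)·R2: [0, 0, 10, 0, -2]
Echelon form has 3 nonzero rows, so rank(C) = 3.
The column space has dimension equal to the rank: 3.

3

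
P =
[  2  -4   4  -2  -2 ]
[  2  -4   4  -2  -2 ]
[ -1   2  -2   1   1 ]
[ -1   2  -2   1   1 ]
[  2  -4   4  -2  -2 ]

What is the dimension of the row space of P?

1

Row reduce to echelon form.
R2 ← R2 − R1: [0, 0, 0, 0, 0]
R3 ← R3 + (1/2)·R1: [0, 0, 0, 0, 0]
R4 ← R4 + (1/2)·R1: [0, 0, 0, 0, 0]
R5 ← R5 − R1: [0, 0, 0, 0, 0]
Echelon form has 1 nonzero row, so rank(P) = 1.
The row space has dimension equal to the rank: 1.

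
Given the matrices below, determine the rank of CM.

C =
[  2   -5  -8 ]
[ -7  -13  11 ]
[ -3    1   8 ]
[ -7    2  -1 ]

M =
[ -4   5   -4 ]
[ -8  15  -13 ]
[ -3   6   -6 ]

3

First compute CM:
[[ 56, -113, 105],
 [ 99, -164, 131],
 [-20,  48, -49],
 [ 15, -11,   8]]
Now row reduce the product.
R2 ← R2 − (99/56)·R1: [0, 2003/56, -437/8]
R3 ← R3 + (5/14)·R1: [0, 107/14, -23/2]
R4 ← R4 − (15/56)·R1: [0, 1079/56, -161/8]
R3 ← R3 − (428/2003)·R2: [0, 0, 345/2003]
R4 ← R4 − (1079/2003)·R2: [0, 0, 18630/2003]
R4 ← R4 − (54)·R3: [0, 0, 0]
3 nonzero rows, so rank(CM) = 3.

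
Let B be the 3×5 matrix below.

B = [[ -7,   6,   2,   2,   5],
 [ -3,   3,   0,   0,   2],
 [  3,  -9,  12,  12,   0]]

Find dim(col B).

2

Row reduce to echelon form.
R2 ← R2 − (3/7)·R1: [0, 3/7, -6/7, -6/7, -1/7]
R3 ← R3 + (3/7)·R1: [0, -45/7, 90/7, 90/7, 15/7]
R3 ← R3 + (15)·R2: [0, 0, 0, 0, 0]
Echelon form has 2 nonzero rows, so rank(B) = 2.
The column space has dimension equal to the rank: 2.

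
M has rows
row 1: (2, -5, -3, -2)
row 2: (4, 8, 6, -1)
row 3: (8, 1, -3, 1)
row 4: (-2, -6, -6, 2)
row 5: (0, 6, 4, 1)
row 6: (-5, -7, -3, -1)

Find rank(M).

Row reduce to echelon form.
R2 ← R2 − (2)·R1: [0, 18, 12, 3]
R3 ← R3 − (4)·R1: [0, 21, 9, 9]
R4 ← R4 + R1: [0, -11, -9, 0]
R6 ← R6 + (5/2)·R1: [0, -39/2, -21/2, -6]
R3 ← R3 − (7/6)·R2: [0, 0, -5, 11/2]
R4 ← R4 + (11/18)·R2: [0, 0, -5/3, 11/6]
R5 ← R5 − (1/3)·R2: [0, 0, 0, 0]
R6 ← R6 + (13/12)·R2: [0, 0, 5/2, -11/4]
R4 ← R4 − (1/3)·R3: [0, 0, 0, 0]
R6 ← R6 + (1/2)·R3: [0, 0, 0, 0]
Echelon form has 3 nonzero rows, so rank(M) = 3.

3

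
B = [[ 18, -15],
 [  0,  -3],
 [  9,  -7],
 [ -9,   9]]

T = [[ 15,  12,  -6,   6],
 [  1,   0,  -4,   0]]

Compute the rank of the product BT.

First compute BT:
[[255, 216, -48, 108],
 [ -3,   0,  12,   0],
 [128, 108, -26,  54],
 [-126, -108,  18, -54]]
Now row reduce the product.
R2 ← R2 + (1/85)·R1: [0, 216/85, 972/85, 108/85]
R3 ← R3 − (128/255)·R1: [0, -36/85, -162/85, -18/85]
R4 ← R4 + (42/85)·R1: [0, -108/85, -486/85, -54/85]
R3 ← R3 + (1/6)·R2: [0, 0, 0, 0]
R4 ← R4 + (1/2)·R2: [0, 0, 0, 0]
2 nonzero rows, so rank(BT) = 2.

2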